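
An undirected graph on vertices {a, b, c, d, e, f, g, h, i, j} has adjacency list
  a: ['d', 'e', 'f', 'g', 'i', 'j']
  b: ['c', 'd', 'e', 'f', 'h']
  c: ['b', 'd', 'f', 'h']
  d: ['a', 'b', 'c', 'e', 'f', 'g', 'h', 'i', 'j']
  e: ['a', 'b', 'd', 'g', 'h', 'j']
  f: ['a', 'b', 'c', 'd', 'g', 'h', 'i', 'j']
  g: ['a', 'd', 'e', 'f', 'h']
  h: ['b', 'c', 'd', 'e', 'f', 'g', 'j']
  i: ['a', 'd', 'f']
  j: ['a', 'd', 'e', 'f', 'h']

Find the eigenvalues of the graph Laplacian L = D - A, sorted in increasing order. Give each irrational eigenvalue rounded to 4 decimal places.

Reading degrees in the order [a, b, c, d, e, f, g, h, i, j] gives [6, 5, 4, 9, 6, 8, 5, 7, 3, 5]; set D = diag(6, 5, 4, 9, 6, 8, 5, 7, 3, 5) and form L = D - A. The multiplicity of 0 as a Laplacian eigenvalue equals the number of connected components. The single zero eigenvalue shows the graph is connected. The largest eigenvalue, 10, is at most the vertex count 10.

[0, 2.7355, 3.5521, 5, 5.3605, 6.7135, 7, 8.3009, 9.3375, 10]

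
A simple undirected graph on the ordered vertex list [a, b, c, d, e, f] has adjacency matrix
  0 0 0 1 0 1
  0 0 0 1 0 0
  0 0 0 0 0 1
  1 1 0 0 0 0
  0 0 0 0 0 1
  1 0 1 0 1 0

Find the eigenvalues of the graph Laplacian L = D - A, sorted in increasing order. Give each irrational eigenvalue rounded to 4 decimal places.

[0, 0.3249, 1, 1.4608, 3, 4.2143]

Reading degrees in the order [a, b, c, d, e, f] gives [2, 1, 1, 2, 1, 3]; set D = diag(2, 1, 1, 2, 1, 3) and form L = D - A. L is symmetric positive semidefinite, so every eigenvalue is real and nonnegative.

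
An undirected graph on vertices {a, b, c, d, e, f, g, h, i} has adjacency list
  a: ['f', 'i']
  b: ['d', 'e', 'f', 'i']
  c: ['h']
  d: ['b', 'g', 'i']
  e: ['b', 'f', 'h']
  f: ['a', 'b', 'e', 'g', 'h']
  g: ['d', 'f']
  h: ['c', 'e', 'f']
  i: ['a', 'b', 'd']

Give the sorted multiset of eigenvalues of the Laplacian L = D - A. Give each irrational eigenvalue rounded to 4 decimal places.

With the vertex order [a, b, c, d, e, f, g, h, i], the degrees are [2, 4, 1, 3, 3, 5, 2, 3, 3], giving D = diag(2, 4, 1, 3, 3, 5, 2, 3, 3) and L = D - A. Since every row of L sums to 0, the all-ones vector is in the kernel and 0 is an eigenvalue. There is one zero in the spectrum, matching the 1 component. The eigenvalues sum to 26, which equals trace(L) = 2|E|.

[0, 0.5839, 1.5858, 1.8202, 2.3142, 3.9293, 4.4142, 4.9303, 6.4220]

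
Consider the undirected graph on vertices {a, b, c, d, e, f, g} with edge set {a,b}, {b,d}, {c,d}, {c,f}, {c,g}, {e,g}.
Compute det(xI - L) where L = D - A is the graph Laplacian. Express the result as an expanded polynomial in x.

x^7 - 12x^6 + 54x^5 - 114x^4 + 115x^3 - 50x^2 + 7x

Reading degrees in the order [a, b, c, d, e, f, g] gives [1, 2, 3, 2, 1, 1, 2]; set D = diag(1, 2, 3, 2, 1, 1, 2) and form L = D - A. Computing det(xI - L) by cofactor expansion (or equivalently via sum-over-permutations) gives x^7 - 12x^6 + 54x^5 - 114x^4 + 115x^3 - 50x^2 + 7x. The constant term is 0 because L is singular (the all-ones vector lies in its kernel). There is one zero in the spectrum, matching the 1 component.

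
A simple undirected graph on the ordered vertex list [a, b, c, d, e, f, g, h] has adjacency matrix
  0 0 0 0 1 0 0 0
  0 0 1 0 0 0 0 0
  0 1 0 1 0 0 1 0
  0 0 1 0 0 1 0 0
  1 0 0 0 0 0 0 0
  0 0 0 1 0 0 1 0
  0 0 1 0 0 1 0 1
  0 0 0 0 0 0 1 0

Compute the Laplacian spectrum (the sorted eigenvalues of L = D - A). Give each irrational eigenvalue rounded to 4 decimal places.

[0, 0, 0.6571, 1, 2, 2.5293, 3, 4.8136]

Each diagonal entry of L is the vertex degree and each off-diagonal entry is -1 where an edge is present, 0 otherwise; in the order [a, b, c, d, e, f, g, h] the diagonal is [1, 1, 3, 2, 1, 2, 3, 1]. L is symmetric positive semidefinite, so every eigenvalue is real and nonnegative. The 2 zero eigenvalues correspond to the 2 connected components. The eigenvalues sum to 14, which equals trace(L) = 2|E|.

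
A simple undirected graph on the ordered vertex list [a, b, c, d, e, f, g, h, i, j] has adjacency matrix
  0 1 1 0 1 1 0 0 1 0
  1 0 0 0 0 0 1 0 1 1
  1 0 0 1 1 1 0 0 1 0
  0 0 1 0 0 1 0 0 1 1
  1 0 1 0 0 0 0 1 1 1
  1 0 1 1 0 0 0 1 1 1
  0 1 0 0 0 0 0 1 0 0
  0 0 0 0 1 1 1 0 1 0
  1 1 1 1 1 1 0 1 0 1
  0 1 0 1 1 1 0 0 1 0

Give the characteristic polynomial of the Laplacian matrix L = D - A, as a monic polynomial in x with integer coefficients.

Each diagonal entry of L is the vertex degree and each off-diagonal entry is -1 where an edge is present, 0 otherwise; in the order [a, b, c, d, e, f, g, h, i, j] the diagonal is [5, 4, 5, 4, 5, 6, 2, 4, 8, 5]. Computing det(xI - L) by cofactor expansion (or equivalently via sum-over-permutations) gives x^10 - 48x^9 + 1002x^8 - 11924x^7 + 89001x^6 - 431172x^5 + 1351814x^4 - 2633770x^3 + 2875206x^2 - 1326050x. The coefficient of x^9 equals -trace(L) = -48, matching the sum of degrees. The eigenvalues sum to 48, which equals trace(L) = 2|E|.

x^10 - 48x^9 + 1002x^8 - 11924x^7 + 89001x^6 - 431172x^5 + 1351814x^4 - 2633770x^3 + 2875206x^2 - 1326050x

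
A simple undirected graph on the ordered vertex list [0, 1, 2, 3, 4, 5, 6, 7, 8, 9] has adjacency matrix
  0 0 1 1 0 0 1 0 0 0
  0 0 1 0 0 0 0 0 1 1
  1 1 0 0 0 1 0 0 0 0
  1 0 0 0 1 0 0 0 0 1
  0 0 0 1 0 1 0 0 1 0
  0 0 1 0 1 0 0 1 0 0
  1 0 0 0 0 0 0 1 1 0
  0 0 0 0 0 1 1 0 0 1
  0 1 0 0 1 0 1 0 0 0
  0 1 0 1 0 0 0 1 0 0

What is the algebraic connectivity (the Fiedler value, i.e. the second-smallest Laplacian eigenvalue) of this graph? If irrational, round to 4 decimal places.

Each diagonal entry of L is the vertex degree and each off-diagonal entry is -1 where an edge is present, 0 otherwise; in the order [0, 1, 2, 3, 4, 5, 6, 7, 8, 9] the diagonal is [3, 3, 3, 3, 3, 3, 3, 3, 3, 3]. Computing the eigenvalues of L and sorting gives [0, 2, 2, 2, 2, 2, 5, 5, 5, 5]. The Fiedler value lambda_2 = 2 is strictly positive, so the graph is connected. The eigenvalues sum to 30, which equals trace(L) = 2|E|.

2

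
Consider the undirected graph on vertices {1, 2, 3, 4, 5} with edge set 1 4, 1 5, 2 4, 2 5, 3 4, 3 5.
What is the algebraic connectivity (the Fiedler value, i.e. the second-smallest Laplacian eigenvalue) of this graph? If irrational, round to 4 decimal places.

Each diagonal entry of L is the vertex degree and each off-diagonal entry is -1 where an edge is present, 0 otherwise; in the order [1, 2, 3, 4, 5] the diagonal is [2, 2, 2, 3, 3]. Computing the eigenvalues of L and sorting gives [0, 2, 2, 3, 5]. The Fiedler value lambda_2 = 2 is strictly positive, so the graph is connected. There is one zero in the spectrum, matching the 1 component. The largest eigenvalue, 5, is at most the vertex count 5.

2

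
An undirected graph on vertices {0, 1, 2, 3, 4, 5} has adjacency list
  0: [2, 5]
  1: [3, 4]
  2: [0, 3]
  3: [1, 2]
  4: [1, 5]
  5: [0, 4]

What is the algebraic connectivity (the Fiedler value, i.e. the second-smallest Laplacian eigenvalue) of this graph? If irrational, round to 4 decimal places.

1

With the vertex order [0, 1, 2, 3, 4, 5], the degrees are [2, 2, 2, 2, 2, 2], giving D = diag(2, 2, 2, 2, 2, 2) and L = D - A. The sorted Laplacian eigenvalues are [0, 1, 1, 3, 3, 4]; the algebraic connectivity is the second entry, 1. The largest eigenvalue, 4, is at most the vertex count 6. There is one zero in the spectrum, matching the 1 component.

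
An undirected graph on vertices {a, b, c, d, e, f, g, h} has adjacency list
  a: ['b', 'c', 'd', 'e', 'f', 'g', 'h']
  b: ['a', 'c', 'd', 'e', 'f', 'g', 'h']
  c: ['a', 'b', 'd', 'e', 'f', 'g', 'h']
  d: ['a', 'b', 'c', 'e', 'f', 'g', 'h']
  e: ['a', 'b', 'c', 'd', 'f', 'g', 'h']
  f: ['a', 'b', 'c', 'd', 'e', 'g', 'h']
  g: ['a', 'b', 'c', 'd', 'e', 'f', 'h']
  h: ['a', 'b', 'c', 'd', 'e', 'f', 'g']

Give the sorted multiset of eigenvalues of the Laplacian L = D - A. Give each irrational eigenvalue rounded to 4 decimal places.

With the vertex order [a, b, c, d, e, f, g, h], the degrees are [7, 7, 7, 7, 7, 7, 7, 7], giving D = diag(7, 7, 7, 7, 7, 7, 7, 7) and L = D - A. L is symmetric positive semidefinite, so every eigenvalue is real and nonnegative. The largest eigenvalue, 8, is at most the vertex count 8. By the matrix-tree theorem the graph has (1/8) * product of the nonzero eigenvalues = 262144 spanning trees.

[0, 8, 8, 8, 8, 8, 8, 8]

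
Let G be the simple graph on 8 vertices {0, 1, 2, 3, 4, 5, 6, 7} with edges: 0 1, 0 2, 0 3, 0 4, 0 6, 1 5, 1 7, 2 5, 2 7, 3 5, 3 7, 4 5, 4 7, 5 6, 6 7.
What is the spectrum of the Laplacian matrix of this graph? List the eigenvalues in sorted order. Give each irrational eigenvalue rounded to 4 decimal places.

[0, 3, 3, 3, 3, 5, 5, 8]

Each diagonal entry of L is the vertex degree and each off-diagonal entry is -1 where an edge is present, 0 otherwise; in the order [0, 1, 2, 3, 4, 5, 6, 7] the diagonal is [5, 3, 3, 3, 3, 5, 3, 5]. The multiplicity of 0 as a Laplacian eigenvalue equals the number of connected components. There is one zero in the spectrum, matching the 1 component.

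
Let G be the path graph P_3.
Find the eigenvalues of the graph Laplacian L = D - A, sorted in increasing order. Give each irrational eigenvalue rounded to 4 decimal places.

[0, 1, 3]

The graph has 3 vertices and degree multiset [2, 1, 1]; D is the diagonal matrix of degrees and L = D - A. The multiplicity of 0 as a Laplacian eigenvalue equals the number of connected components. The single zero eigenvalue shows the graph is connected.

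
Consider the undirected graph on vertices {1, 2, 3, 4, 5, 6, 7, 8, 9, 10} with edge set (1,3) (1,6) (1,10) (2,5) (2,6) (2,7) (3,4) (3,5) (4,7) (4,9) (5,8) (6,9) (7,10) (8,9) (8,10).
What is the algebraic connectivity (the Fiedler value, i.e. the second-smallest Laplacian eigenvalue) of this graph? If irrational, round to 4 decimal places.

2

Each diagonal entry of L is the vertex degree and each off-diagonal entry is -1 where an edge is present, 0 otherwise; in the order [1, 2, 3, 4, 5, 6, 7, 8, 9, 10] the diagonal is [3, 3, 3, 3, 3, 3, 3, 3, 3, 3]. Computing the eigenvalues of L and sorting gives [0, 2, 2, 2, 2, 2, 5, 5, 5, 5]. The Fiedler value lambda_2 = 2 is strictly positive, so the graph is connected. The eigenvalues sum to 30, which equals trace(L) = 2|E|.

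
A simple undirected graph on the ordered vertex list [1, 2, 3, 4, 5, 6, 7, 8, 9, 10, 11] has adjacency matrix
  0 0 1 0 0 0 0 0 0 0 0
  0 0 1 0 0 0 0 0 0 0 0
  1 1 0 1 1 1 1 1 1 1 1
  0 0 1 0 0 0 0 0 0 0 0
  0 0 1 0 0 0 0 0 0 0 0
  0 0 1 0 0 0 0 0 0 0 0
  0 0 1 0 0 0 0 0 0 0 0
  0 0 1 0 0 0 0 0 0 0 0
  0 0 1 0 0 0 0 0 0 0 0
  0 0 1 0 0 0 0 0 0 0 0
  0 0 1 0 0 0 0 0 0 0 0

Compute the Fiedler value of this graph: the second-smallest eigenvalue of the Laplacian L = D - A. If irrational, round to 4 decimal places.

Each diagonal entry of L is the vertex degree and each off-diagonal entry is -1 where an edge is present, 0 otherwise; in the order [1, 2, 3, 4, 5, 6, 7, 8, 9, 10, 11] the diagonal is [1, 1, 10, 1, 1, 1, 1, 1, 1, 1, 1]. The smallest Laplacian eigenvalue is always 0. The next one, lambda_2 = 1, measures how hard the graph is to disconnect: larger values mean better connectivity. By the matrix-tree theorem the graph has (1/11) * product of the nonzero eigenvalues = 1 spanning tree.

1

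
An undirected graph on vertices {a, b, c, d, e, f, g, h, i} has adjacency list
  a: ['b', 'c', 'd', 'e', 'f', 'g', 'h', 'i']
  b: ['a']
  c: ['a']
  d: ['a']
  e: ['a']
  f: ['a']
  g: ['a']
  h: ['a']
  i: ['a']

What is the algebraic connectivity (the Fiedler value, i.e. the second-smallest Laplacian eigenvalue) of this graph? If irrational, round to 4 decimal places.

Reading degrees in the order [a, b, c, d, e, f, g, h, i] gives [8, 1, 1, 1, 1, 1, 1, 1, 1]; set D = diag(8, 1, 1, 1, 1, 1, 1, 1, 1) and form L = D - A. Computing the eigenvalues of L and sorting gives [0, 1, 1, 1, 1, 1, 1, 1, 9]. The Fiedler value lambda_2 = 1 is strictly positive, so the graph is connected. By the matrix-tree theorem the graph has (1/9) * product of the nonzero eigenvalues = 1 spanning tree. The largest eigenvalue, 9, is at most the vertex count 9.

1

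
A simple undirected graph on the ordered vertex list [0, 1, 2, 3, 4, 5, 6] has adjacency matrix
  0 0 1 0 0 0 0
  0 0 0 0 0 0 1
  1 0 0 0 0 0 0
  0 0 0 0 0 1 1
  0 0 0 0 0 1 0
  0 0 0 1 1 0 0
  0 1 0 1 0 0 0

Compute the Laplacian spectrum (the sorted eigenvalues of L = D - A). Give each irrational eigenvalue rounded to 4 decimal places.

With the vertex order [0, 1, 2, 3, 4, 5, 6], the degrees are [1, 1, 1, 2, 1, 2, 2], giving D = diag(1, 1, 1, 2, 1, 2, 2) and L = D - A. L is symmetric positive semidefinite, so every eigenvalue is real and nonnegative. The 2 zero eigenvalues correspond to the 2 connected components. The largest eigenvalue, 3.6180, is at most the vertex count 7. The eigenvalues sum to 10, which equals trace(L) = 2|E|.

[0, 0, 0.3820, 1.3820, 2, 2.6180, 3.6180]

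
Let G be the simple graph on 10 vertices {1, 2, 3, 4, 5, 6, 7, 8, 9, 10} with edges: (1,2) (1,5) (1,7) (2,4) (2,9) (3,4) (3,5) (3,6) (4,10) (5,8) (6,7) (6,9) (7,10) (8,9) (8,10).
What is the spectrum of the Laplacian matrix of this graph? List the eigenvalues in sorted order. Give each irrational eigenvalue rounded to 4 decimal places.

[0, 2, 2, 2, 2, 2, 5, 5, 5, 5]

Reading degrees in the order [1, 2, 3, 4, 5, 6, 7, 8, 9, 10] gives [3, 3, 3, 3, 3, 3, 3, 3, 3, 3]; set D = diag(3, 3, 3, 3, 3, 3, 3, 3, 3, 3) and form L = D - A. L is symmetric positive semidefinite, so every eigenvalue is real and nonnegative. The largest eigenvalue, 5, is at most the vertex count 10.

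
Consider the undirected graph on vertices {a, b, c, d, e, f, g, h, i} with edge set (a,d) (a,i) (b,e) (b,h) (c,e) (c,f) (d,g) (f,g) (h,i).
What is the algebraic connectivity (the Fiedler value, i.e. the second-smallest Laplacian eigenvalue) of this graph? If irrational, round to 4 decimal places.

0.4679

Reading degrees in the order [a, b, c, d, e, f, g, h, i] gives [2, 2, 2, 2, 2, 2, 2, 2, 2]; set D = diag(2, 2, 2, 2, 2, 2, 2, 2, 2) and form L = D - A. Computing the eigenvalues of L and sorting gives [0, 0.4679, 0.4679, 1.6527, 1.6527, 3, 3, 3.8794, 3.8794]. The Fiedler value lambda_2 = 0.4679 is strictly positive, so the graph is connected. There is one zero in the spectrum, matching the 1 component.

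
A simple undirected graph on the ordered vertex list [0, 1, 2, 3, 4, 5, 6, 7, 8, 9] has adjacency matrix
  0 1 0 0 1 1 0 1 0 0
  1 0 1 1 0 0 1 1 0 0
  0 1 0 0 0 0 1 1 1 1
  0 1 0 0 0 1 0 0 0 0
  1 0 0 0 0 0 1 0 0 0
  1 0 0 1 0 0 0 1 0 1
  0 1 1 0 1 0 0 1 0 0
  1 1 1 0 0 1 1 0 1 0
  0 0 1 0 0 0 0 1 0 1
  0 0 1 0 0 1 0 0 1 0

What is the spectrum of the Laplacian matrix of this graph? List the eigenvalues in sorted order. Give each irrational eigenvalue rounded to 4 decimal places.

Each diagonal entry of L is the vertex degree and each off-diagonal entry is -1 where an edge is present, 0 otherwise; in the order [0, 1, 2, 3, 4, 5, 6, 7, 8, 9] the diagonal is [4, 5, 5, 2, 2, 4, 4, 6, 3, 3]. L is symmetric positive semidefinite, so every eigenvalue is real and nonnegative. There is one zero in the spectrum, matching the 1 component.

[0, 1.3827, 1.5717, 2.8858, 3.2819, 3.8439, 4.9543, 6.0889, 6.6403, 7.3506]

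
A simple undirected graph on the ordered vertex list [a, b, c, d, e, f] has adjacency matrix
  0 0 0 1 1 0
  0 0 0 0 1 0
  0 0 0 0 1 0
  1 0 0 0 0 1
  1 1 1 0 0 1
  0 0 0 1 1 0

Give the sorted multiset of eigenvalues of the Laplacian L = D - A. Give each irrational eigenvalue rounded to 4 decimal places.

[0, 0.7639, 1, 2, 3, 5.2361]

With the vertex order [a, b, c, d, e, f], the degrees are [2, 1, 1, 2, 4, 2], giving D = diag(2, 1, 1, 2, 4, 2) and L = D - A. Since every row of L sums to 0, the all-ones vector is in the kernel and 0 is an eigenvalue.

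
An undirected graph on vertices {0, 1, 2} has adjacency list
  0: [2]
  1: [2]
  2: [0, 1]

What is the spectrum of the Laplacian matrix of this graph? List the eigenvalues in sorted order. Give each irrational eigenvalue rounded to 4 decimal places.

[0, 1, 3]

Each diagonal entry of L is the vertex degree and each off-diagonal entry is -1 where an edge is present, 0 otherwise; in the order [0, 1, 2] the diagonal is [1, 1, 2]. Diagonalising L (or applying a numerical eigensolver to the 3x3 matrix) gives the spectrum above. The single zero eigenvalue shows the graph is connected. The eigenvalues sum to 4, which equals trace(L) = 2|E|. There is one zero in the spectrum, matching the 1 component.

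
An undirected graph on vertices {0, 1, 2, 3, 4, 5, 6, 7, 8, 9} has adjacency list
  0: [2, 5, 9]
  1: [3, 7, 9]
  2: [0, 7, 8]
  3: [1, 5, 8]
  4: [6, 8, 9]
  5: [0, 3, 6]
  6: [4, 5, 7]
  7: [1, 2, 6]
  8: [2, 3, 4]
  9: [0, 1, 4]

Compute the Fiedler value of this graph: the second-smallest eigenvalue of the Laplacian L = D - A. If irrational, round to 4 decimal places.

Reading degrees in the order [0, 1, 2, 3, 4, 5, 6, 7, 8, 9] gives [3, 3, 3, 3, 3, 3, 3, 3, 3, 3]; set D = diag(3, 3, 3, 3, 3, 3, 3, 3, 3, 3) and form L = D - A. The smallest Laplacian eigenvalue is always 0. The next one, lambda_2 = 2, measures how hard the graph is to disconnect: larger values mean better connectivity. By the matrix-tree theorem the graph has (1/10) * product of the nonzero eigenvalues = 2000 spanning trees.

2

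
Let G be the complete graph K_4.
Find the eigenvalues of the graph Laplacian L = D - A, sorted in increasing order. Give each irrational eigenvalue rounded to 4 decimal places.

[0, 4, 4, 4]

The graph has 4 vertices and degree multiset [3, 3, 3, 3]; D is the diagonal matrix of degrees and L = D - A. L is symmetric positive semidefinite, so every eigenvalue is real and nonnegative. The single zero eigenvalue shows the graph is connected. The largest eigenvalue, 4, is at most the vertex count 4.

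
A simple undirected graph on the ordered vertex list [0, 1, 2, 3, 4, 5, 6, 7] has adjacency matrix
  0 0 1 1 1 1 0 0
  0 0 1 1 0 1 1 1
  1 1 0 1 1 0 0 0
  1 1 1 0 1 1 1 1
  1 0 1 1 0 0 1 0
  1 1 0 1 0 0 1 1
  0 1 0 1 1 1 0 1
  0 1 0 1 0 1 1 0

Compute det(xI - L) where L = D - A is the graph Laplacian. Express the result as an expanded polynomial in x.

x^8 - 38x^7 + 609x^6 - 5330x^5 + 27475x^4 - 83268x^3 + 137054x^2 - 94192x

Each diagonal entry of L is the vertex degree and each off-diagonal entry is -1 where an edge is present, 0 otherwise; in the order [0, 1, 2, 3, 4, 5, 6, 7] the diagonal is [4, 5, 4, 7, 4, 5, 5, 4]. L has integer entries, so p(x) = det(xI - L) has integer coefficients. Expanding the determinant yields x^8 - 38x^7 + 609x^6 - 5330x^5 + 27475x^4 - 83268x^3 + 137054x^2 - 94192x. The constant term is 0 because L is singular (the all-ones vector lies in its kernel). There is one zero in the spectrum, matching the 1 component.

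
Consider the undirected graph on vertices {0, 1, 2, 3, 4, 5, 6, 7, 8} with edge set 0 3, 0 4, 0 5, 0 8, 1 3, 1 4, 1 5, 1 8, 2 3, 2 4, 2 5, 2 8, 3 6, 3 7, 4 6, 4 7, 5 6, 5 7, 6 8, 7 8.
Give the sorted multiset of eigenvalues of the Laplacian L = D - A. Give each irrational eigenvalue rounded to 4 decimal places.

[0, 4, 4, 4, 4, 5, 5, 5, 9]

Each diagonal entry of L is the vertex degree and each off-diagonal entry is -1 where an edge is present, 0 otherwise; in the order [0, 1, 2, 3, 4, 5, 6, 7, 8] the diagonal is [4, 4, 4, 5, 5, 5, 4, 4, 5]. Since every row of L sums to 0, the all-ones vector is in the kernel and 0 is an eigenvalue. The single zero eigenvalue shows the graph is connected. The largest eigenvalue, 9, is at most the vertex count 9. By the matrix-tree theorem the graph has (1/9) * product of the nonzero eigenvalues = 32000 spanning trees.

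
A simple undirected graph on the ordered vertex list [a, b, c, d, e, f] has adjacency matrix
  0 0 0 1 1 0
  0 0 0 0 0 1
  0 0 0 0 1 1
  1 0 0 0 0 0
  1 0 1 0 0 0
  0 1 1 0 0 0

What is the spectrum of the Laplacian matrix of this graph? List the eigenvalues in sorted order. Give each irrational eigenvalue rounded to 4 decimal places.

With the vertex order [a, b, c, d, e, f], the degrees are [2, 1, 2, 1, 2, 2], giving D = diag(2, 1, 2, 1, 2, 2) and L = D - A. Diagonalising L (or applying a numerical eigensolver to the 6x6 matrix) gives the spectrum above. There is one zero in the spectrum, matching the 1 component.

[0, 0.2679, 1, 2, 3, 3.7321]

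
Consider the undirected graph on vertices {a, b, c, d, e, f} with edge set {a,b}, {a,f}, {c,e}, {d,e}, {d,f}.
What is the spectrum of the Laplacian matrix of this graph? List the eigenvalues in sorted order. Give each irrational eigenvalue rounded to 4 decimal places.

[0, 0.2679, 1, 2, 3, 3.7321]

Each diagonal entry of L is the vertex degree and each off-diagonal entry is -1 where an edge is present, 0 otherwise; in the order [a, b, c, d, e, f] the diagonal is [2, 1, 1, 2, 2, 2]. Since every row of L sums to 0, the all-ones vector is in the kernel and 0 is an eigenvalue. The single zero eigenvalue shows the graph is connected. By the matrix-tree theorem the graph has (1/6) * product of the nonzero eigenvalues = 1 spanning tree.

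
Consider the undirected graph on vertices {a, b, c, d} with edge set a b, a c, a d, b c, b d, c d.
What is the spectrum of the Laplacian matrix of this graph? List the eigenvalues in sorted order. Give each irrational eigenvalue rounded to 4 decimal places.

Each diagonal entry of L is the vertex degree and each off-diagonal entry is -1 where an edge is present, 0 otherwise; in the order [a, b, c, d] the diagonal is [3, 3, 3, 3]. Diagonalising L (or applying a numerical eigensolver to the 4x4 matrix) gives the spectrum above. The single zero eigenvalue shows the graph is connected. By the matrix-tree theorem the graph has (1/4) * product of the nonzero eigenvalues = 16 spanning trees. There is one zero in the spectrum, matching the 1 component.

[0, 4, 4, 4]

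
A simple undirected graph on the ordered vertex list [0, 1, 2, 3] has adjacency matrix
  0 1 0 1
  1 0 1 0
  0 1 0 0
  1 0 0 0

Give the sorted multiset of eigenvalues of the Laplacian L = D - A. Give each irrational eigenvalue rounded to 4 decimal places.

Reading degrees in the order [0, 1, 2, 3] gives [2, 2, 1, 1]; set D = diag(2, 2, 1, 1) and form L = D - A. Since every row of L sums to 0, the all-ones vector is in the kernel and 0 is an eigenvalue. The eigenvalues sum to 6, which equals trace(L) = 2|E|.

[0, 0.5858, 2, 3.4142]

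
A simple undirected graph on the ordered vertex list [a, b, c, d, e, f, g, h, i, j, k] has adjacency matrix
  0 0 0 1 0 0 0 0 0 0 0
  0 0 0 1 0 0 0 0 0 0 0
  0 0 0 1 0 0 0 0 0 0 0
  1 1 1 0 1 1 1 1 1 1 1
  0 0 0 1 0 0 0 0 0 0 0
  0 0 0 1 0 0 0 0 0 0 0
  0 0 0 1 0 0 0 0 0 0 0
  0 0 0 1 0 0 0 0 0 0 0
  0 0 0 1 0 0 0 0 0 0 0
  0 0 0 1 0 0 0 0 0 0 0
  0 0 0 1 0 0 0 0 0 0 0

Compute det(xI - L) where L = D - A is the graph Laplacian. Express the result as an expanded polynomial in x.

With the vertex order [a, b, c, d, e, f, g, h, i, j, k], the degrees are [1, 1, 1, 10, 1, 1, 1, 1, 1, 1, 1], giving D = diag(1, 1, 1, 10, 1, 1, 1, 1, 1, 1, 1) and L = D - A. L has integer entries, so p(x) = det(xI - L) has integer coefficients. Expanding the determinant yields x^11 - 20x^10 + 135x^9 - 480x^8 + 1050x^7 - 1512x^6 + 1470x^5 - 960x^4 + 405x^3 - 100x^2 + 11x. The constant term is 0 because L is singular (the all-ones vector lies in its kernel). The largest eigenvalue, 11, is at most the vertex count 11.

x^11 - 20x^10 + 135x^9 - 480x^8 + 1050x^7 - 1512x^6 + 1470x^5 - 960x^4 + 405x^3 - 100x^2 + 11x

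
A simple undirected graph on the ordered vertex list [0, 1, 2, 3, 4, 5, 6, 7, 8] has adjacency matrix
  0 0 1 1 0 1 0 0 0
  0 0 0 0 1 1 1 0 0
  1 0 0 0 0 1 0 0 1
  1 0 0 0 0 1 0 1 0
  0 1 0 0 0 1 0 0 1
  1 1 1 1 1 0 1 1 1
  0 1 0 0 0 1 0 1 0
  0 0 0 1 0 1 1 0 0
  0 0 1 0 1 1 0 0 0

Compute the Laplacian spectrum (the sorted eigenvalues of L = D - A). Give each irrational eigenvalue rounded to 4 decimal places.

With the vertex order [0, 1, 2, 3, 4, 5, 6, 7, 8], the degrees are [3, 3, 3, 3, 3, 8, 3, 3, 3], giving D = diag(3, 3, 3, 3, 3, 8, 3, 3, 3) and L = D - A. The multiplicity of 0 as a Laplacian eigenvalue equals the number of connected components.

[0, 1.5858, 1.5858, 3, 3, 4.4142, 4.4142, 5, 9]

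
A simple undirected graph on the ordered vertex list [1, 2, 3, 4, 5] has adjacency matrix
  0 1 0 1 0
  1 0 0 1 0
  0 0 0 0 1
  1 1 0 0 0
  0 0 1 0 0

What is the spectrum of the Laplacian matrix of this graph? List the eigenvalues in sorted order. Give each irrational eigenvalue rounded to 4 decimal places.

[0, 0, 2, 3, 3]

Each diagonal entry of L is the vertex degree and each off-diagonal entry is -1 where an edge is present, 0 otherwise; in the order [1, 2, 3, 4, 5] the diagonal is [2, 2, 1, 2, 1]. Diagonalising L (or applying a numerical eigensolver to the 5x5 matrix) gives the spectrum above. The 2 zero eigenvalues correspond to the 2 connected components.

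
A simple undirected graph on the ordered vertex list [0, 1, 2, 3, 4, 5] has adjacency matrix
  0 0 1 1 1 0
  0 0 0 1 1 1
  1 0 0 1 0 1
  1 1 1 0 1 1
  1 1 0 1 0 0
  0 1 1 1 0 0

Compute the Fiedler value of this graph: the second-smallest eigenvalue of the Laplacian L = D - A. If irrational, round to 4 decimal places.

With the vertex order [0, 1, 2, 3, 4, 5], the degrees are [3, 3, 3, 5, 3, 3], giving D = diag(3, 3, 3, 5, 3, 3) and L = D - A. The smallest Laplacian eigenvalue is always 0. The next one, lambda_2 = 2.3820, measures how hard the graph is to disconnect: larger values mean better connectivity. There is one zero in the spectrum, matching the 1 component.

2.3820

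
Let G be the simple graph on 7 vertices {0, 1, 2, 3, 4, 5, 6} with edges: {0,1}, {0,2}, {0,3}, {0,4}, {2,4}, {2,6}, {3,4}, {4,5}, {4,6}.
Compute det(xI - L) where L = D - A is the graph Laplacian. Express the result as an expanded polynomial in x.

With the vertex order [0, 1, 2, 3, 4, 5, 6], the degrees are [4, 1, 3, 2, 5, 1, 2], giving D = diag(4, 1, 3, 2, 5, 1, 2) and L = D - A. Computing det(xI - L) by cofactor expansion (or equivalently via sum-over-permutations) gives x^7 - 18x^6 + 123x^5 - 402x^4 + 656x^3 - 508x^2 + 147x. Since p(0) = det(-L) = 0, x divides p(x). By the matrix-tree theorem the graph has (1/7) * product of the nonzero eigenvalues = 21 spanning trees.

x^7 - 18x^6 + 123x^5 - 402x^4 + 656x^3 - 508x^2 + 147x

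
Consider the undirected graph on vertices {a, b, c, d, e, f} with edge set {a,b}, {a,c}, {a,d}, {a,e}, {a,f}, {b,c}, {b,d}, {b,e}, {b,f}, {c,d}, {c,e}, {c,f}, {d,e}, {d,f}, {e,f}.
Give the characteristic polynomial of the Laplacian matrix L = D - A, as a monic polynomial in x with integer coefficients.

With the vertex order [a, b, c, d, e, f], the degrees are [5, 5, 5, 5, 5, 5], giving D = diag(5, 5, 5, 5, 5, 5) and L = D - A. L has integer entries, so p(x) = det(xI - L) has integer coefficients. Expanding the determinant yields x^6 - 30x^5 + 360x^4 - 2160x^3 + 6480x^2 - 7776x. Since p(0) = det(-L) = 0, x divides p(x).

x^6 - 30x^5 + 360x^4 - 2160x^3 + 6480x^2 - 7776x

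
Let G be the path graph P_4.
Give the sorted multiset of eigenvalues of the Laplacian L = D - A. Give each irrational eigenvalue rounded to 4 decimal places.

The graph has 4 vertices and degree multiset [2, 2, 1, 1]; D is the diagonal matrix of degrees and L = D - A. L is symmetric positive semidefinite, so every eigenvalue is real and nonnegative. The single zero eigenvalue shows the graph is connected. The eigenvalues sum to 6, which equals trace(L) = 2|E|. The largest eigenvalue, 3.4142, is at most the vertex count 4.

[0, 0.5858, 2, 3.4142]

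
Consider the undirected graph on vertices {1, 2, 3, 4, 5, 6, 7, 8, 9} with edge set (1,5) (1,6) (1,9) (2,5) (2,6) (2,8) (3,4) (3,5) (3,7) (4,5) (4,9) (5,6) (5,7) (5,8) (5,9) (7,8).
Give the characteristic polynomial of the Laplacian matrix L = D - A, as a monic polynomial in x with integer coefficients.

x^9 - 32x^8 + 428x^7 - 3136x^6 + 13786x^5 - 37232x^4 + 60276x^3 - 53424x^2 + 19845x

Reading degrees in the order [1, 2, 3, 4, 5, 6, 7, 8, 9] gives [3, 3, 3, 3, 8, 3, 3, 3, 3]; set D = diag(3, 3, 3, 3, 8, 3, 3, 3, 3) and form L = D - A. Computing det(xI - L) by cofactor expansion (or equivalently via sum-over-permutations) gives x^9 - 32x^8 + 428x^7 - 3136x^6 + 13786x^5 - 37232x^4 + 60276x^3 - 53424x^2 + 19845x. The constant term is 0 because L is singular (the all-ones vector lies in its kernel). The largest eigenvalue, 9, is at most the vertex count 9.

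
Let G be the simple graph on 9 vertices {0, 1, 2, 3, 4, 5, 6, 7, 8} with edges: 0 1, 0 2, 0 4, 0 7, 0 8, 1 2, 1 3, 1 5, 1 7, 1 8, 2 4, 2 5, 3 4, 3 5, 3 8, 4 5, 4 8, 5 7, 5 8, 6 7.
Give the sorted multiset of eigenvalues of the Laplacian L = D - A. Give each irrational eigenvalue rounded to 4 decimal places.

[0, 0.8103, 3.4531, 3.9431, 4.9352, 5.6715, 6, 7.4696, 7.7171]

Each diagonal entry of L is the vertex degree and each off-diagonal entry is -1 where an edge is present, 0 otherwise; in the order [0, 1, 2, 3, 4, 5, 6, 7, 8] the diagonal is [5, 6, 4, 4, 5, 6, 1, 4, 5]. L is symmetric positive semidefinite, so every eigenvalue is real and nonnegative. The eigenvalues sum to 40, which equals trace(L) = 2|E|. There is one zero in the spectrum, matching the 1 component.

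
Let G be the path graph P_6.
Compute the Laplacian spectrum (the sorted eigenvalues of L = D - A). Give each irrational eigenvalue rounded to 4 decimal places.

[0, 0.2679, 1, 2, 3, 3.7321]

The graph has 6 vertices and degree multiset [2, 2, 2, 2, 1, 1]; D is the diagonal matrix of degrees and L = D - A. L is symmetric positive semidefinite, so every eigenvalue is real and nonnegative. The single zero eigenvalue shows the graph is connected. The largest eigenvalue, 3.7321, is at most the vertex count 6.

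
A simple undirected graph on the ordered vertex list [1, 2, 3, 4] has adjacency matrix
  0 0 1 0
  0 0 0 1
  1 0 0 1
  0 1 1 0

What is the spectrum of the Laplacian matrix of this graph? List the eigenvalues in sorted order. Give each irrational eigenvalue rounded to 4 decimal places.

[0, 0.5858, 2, 3.4142]

With the vertex order [1, 2, 3, 4], the degrees are [1, 1, 2, 2], giving D = diag(1, 1, 2, 2) and L = D - A. The multiplicity of 0 as a Laplacian eigenvalue equals the number of connected components. The largest eigenvalue, 3.4142, is at most the vertex count 4. There is one zero in the spectrum, matching the 1 component.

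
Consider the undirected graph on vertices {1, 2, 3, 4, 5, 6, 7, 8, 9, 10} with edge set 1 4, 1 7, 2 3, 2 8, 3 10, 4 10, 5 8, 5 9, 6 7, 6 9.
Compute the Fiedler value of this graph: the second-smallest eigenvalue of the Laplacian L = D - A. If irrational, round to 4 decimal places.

0.3820

Reading degrees in the order [1, 2, 3, 4, 5, 6, 7, 8, 9, 10] gives [2, 2, 2, 2, 2, 2, 2, 2, 2, 2]; set D = diag(2, 2, 2, 2, 2, 2, 2, 2, 2, 2) and form L = D - A. The smallest Laplacian eigenvalue is always 0. The next one, lambda_2 = 0.3820, measures how hard the graph is to disconnect: larger values mean better connectivity. The largest eigenvalue, 4, is at most the vertex count 10.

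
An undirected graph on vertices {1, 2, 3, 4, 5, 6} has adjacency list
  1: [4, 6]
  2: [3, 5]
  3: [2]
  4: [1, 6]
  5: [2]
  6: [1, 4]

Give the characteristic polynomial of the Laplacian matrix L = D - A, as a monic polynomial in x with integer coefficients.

Each diagonal entry of L is the vertex degree and each off-diagonal entry is -1 where an edge is present, 0 otherwise; in the order [1, 2, 3, 4, 5, 6] the diagonal is [2, 2, 1, 2, 1, 2]. The eigenvalues of L are [0, 0, 1, 3, 3, 3]; the characteristic polynomial is the product of (x - lambda_i), which multiplies out to x^6 - 10x^5 + 36x^4 - 54x^3 + 27x^2. Since p(0) = det(-L) = 0, x divides p(x). The largest eigenvalue, 3, is at most the vertex count 6.

x^6 - 10x^5 + 36x^4 - 54x^3 + 27x^2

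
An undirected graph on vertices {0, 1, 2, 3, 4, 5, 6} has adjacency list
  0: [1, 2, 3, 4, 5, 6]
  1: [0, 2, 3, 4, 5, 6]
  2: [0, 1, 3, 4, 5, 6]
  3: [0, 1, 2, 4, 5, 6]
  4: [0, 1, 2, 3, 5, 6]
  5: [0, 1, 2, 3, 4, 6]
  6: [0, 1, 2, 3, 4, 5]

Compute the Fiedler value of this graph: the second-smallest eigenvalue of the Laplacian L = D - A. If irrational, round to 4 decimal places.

7

Reading degrees in the order [0, 1, 2, 3, 4, 5, 6] gives [6, 6, 6, 6, 6, 6, 6]; set D = diag(6, 6, 6, 6, 6, 6, 6) and form L = D - A. The smallest Laplacian eigenvalue is always 0. The next one, lambda_2 = 7, measures how hard the graph is to disconnect: larger values mean better connectivity. The largest eigenvalue, 7, is at most the vertex count 7. By the matrix-tree theorem the graph has (1/7) * product of the nonzero eigenvalues = 16807 spanning trees.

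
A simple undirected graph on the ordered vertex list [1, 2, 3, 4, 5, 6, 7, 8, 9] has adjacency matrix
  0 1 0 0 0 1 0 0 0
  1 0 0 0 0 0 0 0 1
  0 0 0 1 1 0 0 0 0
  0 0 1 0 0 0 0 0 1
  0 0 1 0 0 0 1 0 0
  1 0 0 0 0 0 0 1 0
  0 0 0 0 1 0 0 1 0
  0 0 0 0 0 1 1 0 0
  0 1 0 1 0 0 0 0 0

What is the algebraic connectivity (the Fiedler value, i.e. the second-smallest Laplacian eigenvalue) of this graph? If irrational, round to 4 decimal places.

Each diagonal entry of L is the vertex degree and each off-diagonal entry is -1 where an edge is present, 0 otherwise; in the order [1, 2, 3, 4, 5, 6, 7, 8, 9] the diagonal is [2, 2, 2, 2, 2, 2, 2, 2, 2]. The smallest Laplacian eigenvalue is always 0. The next one, lambda_2 = 0.4679, measures how hard the graph is to disconnect: larger values mean better connectivity. There is one zero in the spectrum, matching the 1 component.

0.4679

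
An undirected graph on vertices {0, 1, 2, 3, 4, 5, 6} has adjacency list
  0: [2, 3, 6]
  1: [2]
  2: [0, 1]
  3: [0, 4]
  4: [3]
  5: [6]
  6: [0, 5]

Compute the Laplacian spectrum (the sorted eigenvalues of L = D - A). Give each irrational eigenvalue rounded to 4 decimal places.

[0, 0.3820, 0.3820, 1.5858, 2.6180, 2.6180, 4.4142]

With the vertex order [0, 1, 2, 3, 4, 5, 6], the degrees are [3, 1, 2, 2, 1, 1, 2], giving D = diag(3, 1, 2, 2, 1, 1, 2) and L = D - A. Diagonalising L (or applying a numerical eigensolver to the 7x7 matrix) gives the spectrum above. The single zero eigenvalue shows the graph is connected.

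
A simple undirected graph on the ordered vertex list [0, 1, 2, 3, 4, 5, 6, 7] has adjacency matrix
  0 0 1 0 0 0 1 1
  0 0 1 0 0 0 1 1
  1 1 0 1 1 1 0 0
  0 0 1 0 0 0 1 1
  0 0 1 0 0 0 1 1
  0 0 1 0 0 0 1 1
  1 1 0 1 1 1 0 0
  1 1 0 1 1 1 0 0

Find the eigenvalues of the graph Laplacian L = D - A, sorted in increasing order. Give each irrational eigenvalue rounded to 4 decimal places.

Reading degrees in the order [0, 1, 2, 3, 4, 5, 6, 7] gives [3, 3, 5, 3, 3, 3, 5, 5]; set D = diag(3, 3, 5, 3, 3, 3, 5, 5) and form L = D - A. L is symmetric positive semidefinite, so every eigenvalue is real and nonnegative. There is one zero in the spectrum, matching the 1 component.

[0, 3, 3, 3, 3, 5, 5, 8]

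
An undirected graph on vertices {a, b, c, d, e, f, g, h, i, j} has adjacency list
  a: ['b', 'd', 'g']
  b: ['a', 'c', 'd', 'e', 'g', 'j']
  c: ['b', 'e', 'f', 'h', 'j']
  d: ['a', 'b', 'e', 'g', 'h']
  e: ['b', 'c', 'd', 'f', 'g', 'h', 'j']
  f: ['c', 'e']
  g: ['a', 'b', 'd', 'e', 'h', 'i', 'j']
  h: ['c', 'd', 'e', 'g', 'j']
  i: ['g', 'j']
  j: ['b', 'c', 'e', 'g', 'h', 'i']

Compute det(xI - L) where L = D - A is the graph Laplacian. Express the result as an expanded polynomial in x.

With the vertex order [a, b, c, d, e, f, g, h, i, j], the degrees are [3, 6, 5, 5, 7, 2, 7, 5, 2, 6], giving D = diag(3, 6, 5, 5, 7, 2, 7, 5, 2, 6) and L = D - A. L has integer entries, so p(x) = det(xI - L) has integer coefficients. Expanding the determinant yields x^10 - 48x^9 + 997x^8 - 11722x^7 + 85630x^6 - 401158x^5 + 1198682x^4 - 2189848x^3 + 2207009x^2 - 931590x. The coefficient of x^9 equals -trace(L) = -48, matching the sum of degrees. The largest eigenvalue, 8.4009, is at most the vertex count 10.

x^10 - 48x^9 + 997x^8 - 11722x^7 + 85630x^6 - 401158x^5 + 1198682x^4 - 2189848x^3 + 2207009x^2 - 931590x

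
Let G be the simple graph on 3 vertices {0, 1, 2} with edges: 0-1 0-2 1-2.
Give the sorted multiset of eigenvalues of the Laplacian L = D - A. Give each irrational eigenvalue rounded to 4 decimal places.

[0, 3, 3]

With the vertex order [0, 1, 2], the degrees are [2, 2, 2], giving D = diag(2, 2, 2) and L = D - A. Diagonalising L (or applying a numerical eigensolver to the 3x3 matrix) gives the spectrum above. By the matrix-tree theorem the graph has (1/3) * product of the nonzero eigenvalues = 3 spanning trees.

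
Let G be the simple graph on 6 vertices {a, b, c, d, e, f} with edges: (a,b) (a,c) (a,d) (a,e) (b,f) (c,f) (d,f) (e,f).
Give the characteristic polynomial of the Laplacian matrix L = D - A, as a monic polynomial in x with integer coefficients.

x^6 - 16x^5 + 96x^4 - 272x^3 + 368x^2 - 192x

With the vertex order [a, b, c, d, e, f], the degrees are [4, 2, 2, 2, 2, 4], giving D = diag(4, 2, 2, 2, 2, 4) and L = D - A. L has integer entries, so p(x) = det(xI - L) has integer coefficients. Expanding the determinant yields x^6 - 16x^5 + 96x^4 - 272x^3 + 368x^2 - 192x. The coefficient of x^5 equals -trace(L) = -16, matching the sum of degrees.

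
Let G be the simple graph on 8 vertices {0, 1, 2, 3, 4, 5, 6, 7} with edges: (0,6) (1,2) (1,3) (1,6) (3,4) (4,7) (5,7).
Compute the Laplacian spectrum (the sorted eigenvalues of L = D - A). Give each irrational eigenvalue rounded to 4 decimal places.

[0, 0.1864, 0.5858, 1, 2, 2.4707, 3.4142, 4.3429]

With the vertex order [0, 1, 2, 3, 4, 5, 6, 7], the degrees are [1, 3, 1, 2, 2, 1, 2, 2], giving D = diag(1, 3, 1, 2, 2, 1, 2, 2) and L = D - A. Diagonalising L (or applying a numerical eigensolver to the 8x8 matrix) gives the spectrum above. The largest eigenvalue, 4.3429, is at most the vertex count 8. The eigenvalues sum to 14, which equals trace(L) = 2|E|.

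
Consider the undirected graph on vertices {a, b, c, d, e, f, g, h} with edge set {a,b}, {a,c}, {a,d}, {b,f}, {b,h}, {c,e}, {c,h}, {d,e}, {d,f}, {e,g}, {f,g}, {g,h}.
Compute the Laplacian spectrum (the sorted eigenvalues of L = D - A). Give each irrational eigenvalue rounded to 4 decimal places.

[0, 2, 2, 2, 4, 4, 4, 6]

Reading degrees in the order [a, b, c, d, e, f, g, h] gives [3, 3, 3, 3, 3, 3, 3, 3]; set D = diag(3, 3, 3, 3, 3, 3, 3, 3) and form L = D - A. Diagonalising L (or applying a numerical eigensolver to the 8x8 matrix) gives the spectrum above. The single zero eigenvalue shows the graph is connected.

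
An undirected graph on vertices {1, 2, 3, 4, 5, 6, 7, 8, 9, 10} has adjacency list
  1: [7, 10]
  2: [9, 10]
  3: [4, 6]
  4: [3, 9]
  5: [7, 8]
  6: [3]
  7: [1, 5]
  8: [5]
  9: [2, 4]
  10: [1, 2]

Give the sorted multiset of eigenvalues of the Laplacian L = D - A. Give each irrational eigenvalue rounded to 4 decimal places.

With the vertex order [1, 2, 3, 4, 5, 6, 7, 8, 9, 10], the degrees are [2, 2, 2, 2, 2, 1, 2, 1, 2, 2], giving D = diag(2, 2, 2, 2, 2, 1, 2, 1, 2, 2) and L = D - A. Diagonalising L (or applying a numerical eigensolver to the 10x10 matrix) gives the spectrum above. The eigenvalues sum to 18, which equals trace(L) = 2|E|.

[0, 0.0979, 0.3820, 0.8244, 1.3820, 2, 2.6180, 3.1756, 3.6180, 3.9021]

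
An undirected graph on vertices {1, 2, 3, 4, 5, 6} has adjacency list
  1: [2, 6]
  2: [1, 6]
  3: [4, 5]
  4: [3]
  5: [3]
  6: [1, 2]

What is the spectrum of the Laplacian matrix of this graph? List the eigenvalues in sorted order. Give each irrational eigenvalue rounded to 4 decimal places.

With the vertex order [1, 2, 3, 4, 5, 6], the degrees are [2, 2, 2, 1, 1, 2], giving D = diag(2, 2, 2, 1, 1, 2) and L = D - A. L is symmetric positive semidefinite, so every eigenvalue is real and nonnegative. The 2 zero eigenvalues correspond to the 2 connected components.

[0, 0, 1, 3, 3, 3]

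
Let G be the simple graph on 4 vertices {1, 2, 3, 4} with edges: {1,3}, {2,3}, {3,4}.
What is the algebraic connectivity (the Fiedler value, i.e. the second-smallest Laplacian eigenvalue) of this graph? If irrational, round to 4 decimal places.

1

Each diagonal entry of L is the vertex degree and each off-diagonal entry is -1 where an edge is present, 0 otherwise; in the order [1, 2, 3, 4] the diagonal is [1, 1, 3, 1]. The sorted Laplacian eigenvalues are [0, 1, 1, 4]; the algebraic connectivity is the second entry, 1. The largest eigenvalue, 4, is at most the vertex count 4. There is one zero in the spectrum, matching the 1 component.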